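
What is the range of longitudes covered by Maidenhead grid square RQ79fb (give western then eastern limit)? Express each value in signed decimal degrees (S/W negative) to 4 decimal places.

Field R=17, Q=16: +17·20° lon, +16·10° lat → SW at lon 160°, lat 70°.
Square 7, 9: +7·2° lon, +9·1° lat → SW at lon 174°, lat 79°.
Subsquare f=5, b=1: +5·0.0833333° lon, +1·0.0416667° lat → SW at lon 174.417°, lat 79.0417°.
Cell spans 0.0833333° lon × 0.0416667° lat.
west 174.4167, east 174.5000.

174.4167, 174.5000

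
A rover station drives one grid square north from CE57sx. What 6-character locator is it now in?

CE58sa

Latitude subsquare x = 23; +1 → 24, wraps to 0 = a, carry into square.
Latitude square 7; +1 → 8.
The longitude characters are unchanged.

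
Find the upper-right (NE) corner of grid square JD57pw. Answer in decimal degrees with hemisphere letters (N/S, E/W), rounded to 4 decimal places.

52.0417° S, 11.3333° E

Field J=9, D=3: +9·20° lon, +3·10° lat → SW at lon 0°, lat -60°.
Square 5, 7: +5·2° lon, +7·1° lat → SW at lon 10°, lat -53°.
Subsquare p=15, w=22: +15·0.0833333° lon, +22·0.0416667° lat → SW at lon 11.25°, lat -52.0833°.
Cell spans 0.0833333° lon × 0.0416667° lat. NE corner is SW corner plus one full cell.
latitude 52.0417° S, longitude 11.3333° E.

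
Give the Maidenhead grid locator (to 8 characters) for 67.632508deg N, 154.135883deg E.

Shift to the Maidenhead origin (180°W, 90°S): lon 334.13588, lat 157.63251.
Field: lon ⌊334.13588/20⌋ = 16 → Q; lat ⌊157.63251/10⌋ = 15 → P.
Square: lon ⌊14.13588/2⌋ = 7; lat ⌊7.63251/1⌋ = 7.
Subsquare: lon ⌊0.13588/0.0833333⌋ = 1 → b; lat ⌊0.63251/0.0416667⌋ = 15 → p.
Extended square: lon ⌊0.05255/0.00833333⌋ = 6; lat ⌊0.00751/0.00416667⌋ = 1.

QP77bp61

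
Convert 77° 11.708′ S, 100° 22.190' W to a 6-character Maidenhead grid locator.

DB92tt

Add 180° to longitude and 90° to latitude: 79.6302, 12.8049.
Field: 79.6302/20 → 3 → D, 12.8049/10 → 1 → B; chars DB.
Square: 19.6302/2 → 9, 2.8049/1 → 2; chars 92.
Subsquare: 1.6302/0.0833333 → 19 → t, 0.8049/0.0416667 → 19 → t; chars tt.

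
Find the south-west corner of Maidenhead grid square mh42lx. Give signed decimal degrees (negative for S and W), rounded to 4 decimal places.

Field M=12, H=7: +12·20° lon, +7·10° lat → SW at lon 60°, lat -20°.
Square 4, 2: +4·2° lon, +2·1° lat → SW at lon 68°, lat -18°.
Subsquare l=11, x=23: +11·0.0833333° lon, +23·0.0416667° lat → SW at lon 68.9167°, lat -17.0417°.
latitude -17.0417, longitude 68.9167.

-17.0417, 68.9167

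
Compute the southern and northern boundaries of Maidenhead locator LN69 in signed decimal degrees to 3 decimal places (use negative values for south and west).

49.000, 50.000

Field L=11, N=13: +11·20° lon, +13·10° lat → SW at lon 40°, lat 40°.
Square 6, 9: +6·2° lon, +9·1° lat → SW at lon 52°, lat 49°.
Cell spans 2° lon × 1° lat.
south 49.000, north 50.000.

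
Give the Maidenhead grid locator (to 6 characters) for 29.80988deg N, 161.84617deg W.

Add 180° to longitude and 90° to latitude: 18.1538, 119.8099.
Field (20°×10°, letters A–R): 18.1538/20 → 0 → A, 119.8099/10 → 11 → L; chars AL.
Square (2°×1°, digits 0–9): 18.1538/2 → 9, 9.8099/1 → 9; chars 99.
Subsquare (5′×2.5′, letters a–x): 0.1538/0.0833333 → 1 → b, 0.8099/0.0416667 → 19 → t; chars bt.

AL99bt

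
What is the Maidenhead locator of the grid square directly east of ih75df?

IH75ef

Longitude subsquare d = 3; +1 → 4 = e.
The latitude characters are unchanged.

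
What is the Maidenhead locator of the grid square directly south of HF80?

HE89

Latitude square 0; −1 → -1, wraps to 9, carry into field.
Latitude field F = 5; −1 → 4 = E.
The longitude characters are unchanged.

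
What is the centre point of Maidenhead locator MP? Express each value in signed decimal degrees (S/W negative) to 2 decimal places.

65.00, 70.00

Field M=12, P=15: +12·20° lon, +15·10° lat → SW at lon 60°, lat 60°.
Cell spans 20° lon × 10° lat. Centre is SW corner plus half of each.
latitude 65.00, longitude 70.00.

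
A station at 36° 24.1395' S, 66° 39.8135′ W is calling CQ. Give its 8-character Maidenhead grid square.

Offset from 180°W / 90°S: lon 113.33644°, lat 53.59768°.
Field: lon ⌊113.33644/20⌋ = 5 → F; lat ⌊53.59768/10⌋ = 5 → F.
Square: lon ⌊13.33644/2⌋ = 6; lat ⌊3.59768/1⌋ = 3.
Subsquare: lon ⌊1.33644/0.0833333⌋ = 16 → q; lat ⌊0.59768/0.0416667⌋ = 14 → o.
Extended square: lon ⌊0.00311/0.00833333⌋ = 0; lat ⌊0.01434/0.00416667⌋ = 3.

FF63qo03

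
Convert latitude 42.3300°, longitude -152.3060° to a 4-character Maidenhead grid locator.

Shift to the Maidenhead origin (180°W, 90°S): lon 27.69, lat 132.33.
Field: 27.69/20 → 1 → B, 132.33/10 → 13 → N; chars BN.
Square: 7.69/2 → 3, 2.33/1 → 2; chars 32.

BN32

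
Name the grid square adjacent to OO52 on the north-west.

Longitude square 5; −1 → 4.
Latitude square 2; +1 → 3.

OO43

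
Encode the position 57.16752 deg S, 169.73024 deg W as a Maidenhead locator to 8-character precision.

AD52dt29

Add 180° to longitude and 90° to latitude: 10.26976, 32.83248.
Field: 10.26976/20 → 0 → A, 32.83248/10 → 3 → D; chars AD.
Square: 10.26976/2 → 5, 2.83248/1 → 2; chars 52.
Subsquare: 0.26976/0.0833333 → 3 → d, 0.83248/0.0416667 → 19 → t; chars dt.
Extended square: 0.01976/0.00833333 → 2, 0.04081/0.00416667 → 9; chars 29.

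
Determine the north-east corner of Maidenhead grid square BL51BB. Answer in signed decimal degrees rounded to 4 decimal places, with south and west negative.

21.0833, -149.8333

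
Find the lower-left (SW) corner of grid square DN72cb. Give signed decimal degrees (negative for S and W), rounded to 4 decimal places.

42.0417, -105.8333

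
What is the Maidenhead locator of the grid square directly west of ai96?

AI86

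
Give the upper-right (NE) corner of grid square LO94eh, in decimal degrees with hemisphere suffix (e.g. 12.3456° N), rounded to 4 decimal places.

54.3333° N, 58.4167° E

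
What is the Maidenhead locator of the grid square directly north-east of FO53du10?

Longitude extended square 1; +1 → 2.
Latitude extended square 0; +1 → 1.

FO53du21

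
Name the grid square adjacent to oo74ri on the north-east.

Longitude subsquare r = 17; +1 → 18 = s.
Latitude subsquare i = 8; +1 → 9 = j.

OO74sj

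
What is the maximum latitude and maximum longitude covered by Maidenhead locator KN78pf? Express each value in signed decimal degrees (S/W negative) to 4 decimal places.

48.2500, 35.3333

Field K=10, N=13: +10·20° lon, +13·10° lat → SW at lon 20°, lat 40°.
Square 7, 8: +7·2° lon, +8·1° lat → SW at lon 34°, lat 48°.
Subsquare p=15, f=5: +15·0.0833333° lon, +5·0.0416667° lat → SW at lon 35.25°, lat 48.2083°.
Cell spans 0.0833333° lon × 0.0416667° lat. NE corner is SW corner plus one full cell.
latitude 48.2500, longitude 35.3333.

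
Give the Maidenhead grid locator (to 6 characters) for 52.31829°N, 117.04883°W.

DO12lh

Offset from 180°W / 90°S: lon 62.9512°, lat 142.3183°.
Field: lon ⌊62.9512/20⌋ = 3 → D; lat ⌊142.3183/10⌋ = 14 → O.
Square: lon ⌊2.9512/2⌋ = 1; lat ⌊2.3183/1⌋ = 2.
Subsquare: lon ⌊0.9512/0.0833333⌋ = 11 → l; lat ⌊0.3183/0.0416667⌋ = 7 → h.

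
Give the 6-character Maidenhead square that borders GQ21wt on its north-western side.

GQ21vu

Longitude subsquare w = 22; −1 → 21 = v.
Latitude subsquare t = 19; +1 → 20 = u.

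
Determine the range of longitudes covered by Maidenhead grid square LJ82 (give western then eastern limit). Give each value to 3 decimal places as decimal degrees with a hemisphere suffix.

56.000° E, 58.000° E

Field L=11, J=9: +11·20° lon, +9·10° lat → SW at lon 40°, lat 0°.
Square 8, 2: +8·2° lon, +2·1° lat → SW at lon 56°, lat 2°.
Cell spans 2° lon × 1° lat.
west 56.000° E, east 58.000° E.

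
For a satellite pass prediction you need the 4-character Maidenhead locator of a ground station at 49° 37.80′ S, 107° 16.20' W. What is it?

Add 180° to longitude and 90° to latitude: 72.73, 40.37.
Field (20°×10°, letters A–R): 72.73/20 → 3 → D, 40.37/10 → 4 → E; chars DE.
Square (2°×1°, digits 0–9): 12.73/2 → 6, 0.37/1 → 0; chars 60.

DE60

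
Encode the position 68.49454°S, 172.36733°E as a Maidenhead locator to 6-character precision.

RC61em

Add 180° to longitude and 90° to latitude: 352.3673, 21.5055.
Field: 352.3673/20 → 17 → R, 21.5055/10 → 2 → C; chars RC.
Square: 12.3673/2 → 6, 1.5055/1 → 1; chars 61.
Subsquare: 0.3673/0.0833333 → 4 → e, 0.5055/0.0416667 → 12 → m; chars em.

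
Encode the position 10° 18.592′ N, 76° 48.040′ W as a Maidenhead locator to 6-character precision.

FK10oh

Add 180° to longitude and 90° to latitude: 103.1993, 100.3099.
Field: 103.1993/20 → 5 → F, 100.3099/10 → 10 → K; chars FK.
Square: 3.1993/2 → 1, 0.3099/1 → 0; chars 10.
Subsquare: 1.1993/0.0833333 → 14 → o, 0.3099/0.0416667 → 7 → h; chars oh.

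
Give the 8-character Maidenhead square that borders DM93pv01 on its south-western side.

DM93ov90

Longitude extended square 0; −1 → -1, wraps to 9, carry into subsquare.
Longitude subsquare p = 15; −1 → 14 = o.
Latitude extended square 1; −1 → 0.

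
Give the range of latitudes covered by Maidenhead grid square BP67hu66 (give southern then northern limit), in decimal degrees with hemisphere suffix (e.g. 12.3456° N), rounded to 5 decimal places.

Field B=1, P=15: +1·20° lon, +15·10° lat → SW at lon -160°, lat 60°.
Square 6, 7: +6·2° lon, +7·1° lat → SW at lon -148°, lat 67°.
Subsquare h=7, u=20: +7·0.0833333° lon, +20·0.0416667° lat → SW at lon -147.417°, lat 67.8333°.
Extended square 6, 6: +6·0.00833333° lon, +6·0.00416667° lat → SW at lon -147.367°, lat 67.8583°.
Cell spans 0.00833333° lon × 0.00416667° lat.
south 67.85833° N, north 67.86250° N.

67.85833° N, 67.86250° N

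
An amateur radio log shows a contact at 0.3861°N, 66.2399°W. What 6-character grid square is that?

FJ60vj

Offset from 180°W / 90°S: lon 113.7601°, lat 90.3861°.
Field: 113.7601/20 → 5 → F, 90.3861/10 → 9 → J; chars FJ.
Square: 13.7601/2 → 6, 0.3861/1 → 0; chars 60.
Subsquare: 1.7601/0.0833333 → 21 → v, 0.3861/0.0416667 → 9 → j; chars vj.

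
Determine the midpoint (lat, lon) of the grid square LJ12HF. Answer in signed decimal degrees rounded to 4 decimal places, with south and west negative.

2.2292, 42.6250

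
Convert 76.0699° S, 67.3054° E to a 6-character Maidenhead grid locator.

Add 180° to longitude and 90° to latitude: 247.3054, 13.9301.
Field (20°×10°, letters A–R): 247.3054/20 → 12 → M, 13.9301/10 → 1 → B; chars MB.
Square (2°×1°, digits 0–9): 7.3054/2 → 3, 3.9301/1 → 3; chars 33.
Subsquare (5′×2.5′, letters a–x): 1.3054/0.0833333 → 15 → p, 0.9301/0.0416667 → 22 → w; chars pw.

MB33pw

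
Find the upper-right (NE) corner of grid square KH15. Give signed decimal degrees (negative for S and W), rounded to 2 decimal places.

-14.00, 24.00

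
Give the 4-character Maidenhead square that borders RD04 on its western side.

Longitude square 0; −1 → -1, wraps to 9, carry into field.
Longitude field R = 17; −1 → 16 = Q.
The latitude characters are unchanged.

QD94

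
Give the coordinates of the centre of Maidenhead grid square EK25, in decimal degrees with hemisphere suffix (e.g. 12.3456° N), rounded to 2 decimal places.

15.50° N, 95.00° W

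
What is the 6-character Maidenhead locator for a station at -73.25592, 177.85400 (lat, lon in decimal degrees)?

RB86wr

Offset from 180°W / 90°S: lon 357.8540°, lat 16.7441°.
Field: 357.8540/20 → 17 → R, 16.7441/10 → 1 → B; chars RB.
Square: 17.8540/2 → 8, 6.7441/1 → 6; chars 86.
Subsquare: 1.8540/0.0833333 → 22 → w, 0.7441/0.0416667 → 17 → r; chars wr.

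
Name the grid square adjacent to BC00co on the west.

BC00bo

Longitude subsquare c = 2; −1 → 1 = b.
The latitude characters are unchanged.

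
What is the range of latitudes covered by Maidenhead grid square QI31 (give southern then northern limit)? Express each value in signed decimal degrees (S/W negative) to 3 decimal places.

Field Q=16, I=8: +16·20° lon, +8·10° lat → SW at lon 140°, lat -10°.
Square 3, 1: +3·2° lon, +1·1° lat → SW at lon 146°, lat -9°.
Cell spans 2° lon × 1° lat.
south -9.000, north -8.000.

-9.000, -8.000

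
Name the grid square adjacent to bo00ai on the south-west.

Longitude subsquare a = 0; −1 → -1, wraps to 23 = x, carry into square.
Longitude square 0; −1 → -1, wraps to 9, carry into field.
Longitude field B = 1; −1 → 0 = A.
Latitude subsquare i = 8; −1 → 7 = h.

AO90xh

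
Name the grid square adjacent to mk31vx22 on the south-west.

Longitude extended square 2; −1 → 1.
Latitude extended square 2; −1 → 1.

MK31vx11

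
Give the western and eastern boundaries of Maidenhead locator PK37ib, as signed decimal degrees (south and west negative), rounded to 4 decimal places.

Field P=15, K=10: +15·20° lon, +10·10° lat → SW at lon 120°, lat 10°.
Square 3, 7: +3·2° lon, +7·1° lat → SW at lon 126°, lat 17°.
Subsquare i=8, b=1: +8·0.0833333° lon, +1·0.0416667° lat → SW at lon 126.667°, lat 17.0417°.
Cell spans 0.0833333° lon × 0.0416667° lat.
west 126.6667, east 126.7500.

126.6667, 126.7500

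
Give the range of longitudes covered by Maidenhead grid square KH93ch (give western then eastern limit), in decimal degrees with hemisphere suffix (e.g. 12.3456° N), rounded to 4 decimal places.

Field K=10, H=7: +10·20° lon, +7·10° lat → SW at lon 20°, lat -20°.
Square 9, 3: +9·2° lon, +3·1° lat → SW at lon 38°, lat -17°.
Subsquare c=2, h=7: +2·0.0833333° lon, +7·0.0416667° lat → SW at lon 38.1667°, lat -16.7083°.
Cell spans 0.0833333° lon × 0.0416667° lat.
west 38.1667° E, east 38.2500° E.

38.1667° E, 38.2500° E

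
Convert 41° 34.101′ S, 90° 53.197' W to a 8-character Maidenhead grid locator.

EE48nk33

Shift to the Maidenhead origin (180°W, 90°S): lon 89.11338, lat 48.43165.
Field (20°×10°, letters A–R): 89.11338/20 → 4 → E, 48.43165/10 → 4 → E; chars EE.
Square (2°×1°, digits 0–9): 9.11338/2 → 4, 8.43165/1 → 8; chars 48.
Subsquare (5′×2.5′, letters a–x): 1.11338/0.0833333 → 13 → n, 0.43165/0.0416667 → 10 → k; chars nk.
Extended square (30″×15″, digits 0–9): 0.03005/0.00833333 → 3, 0.01498/0.00416667 → 3; chars 33.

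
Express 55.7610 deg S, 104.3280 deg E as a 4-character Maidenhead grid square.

OD24

Offset from 180°W / 90°S: lon 284.33°, lat 34.24°.
Field: 284.33/20 → 14 → O, 34.24/10 → 3 → D; chars OD.
Square: 4.33/2 → 2, 4.24/1 → 4; chars 24.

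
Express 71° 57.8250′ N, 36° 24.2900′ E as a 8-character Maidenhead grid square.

KQ81ex81

Add 180° to longitude and 90° to latitude: 216.40483, 161.96375.
Field: lon ⌊216.40483/20⌋ = 10 → K; lat ⌊161.96375/10⌋ = 16 → Q.
Square: lon ⌊16.40483/2⌋ = 8; lat ⌊1.96375/1⌋ = 1.
Subsquare: lon ⌊0.40483/0.0833333⌋ = 4 → e; lat ⌊0.96375/0.0416667⌋ = 23 → x.
Extended square: lon ⌊0.07150/0.00833333⌋ = 8; lat ⌊0.00542/0.00416667⌋ = 1.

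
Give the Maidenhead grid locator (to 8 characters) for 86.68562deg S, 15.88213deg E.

JA73wh55

Offset from 180°W / 90°S: lon 195.88213°, lat 3.31438°.
Field (20°×10°, letters A–R): lon ⌊195.88213/20⌋ = 9 → J; lat ⌊3.31438/10⌋ = 0 → A.
Square (2°×1°, digits 0–9): lon ⌊15.88213/2⌋ = 7; lat ⌊3.31438/1⌋ = 3.
Subsquare (5′×2.5′, letters a–x): lon ⌊1.88213/0.0833333⌋ = 22 → w; lat ⌊0.31438/0.0416667⌋ = 7 → h.
Extended square (30″×15″, digits 0–9): lon ⌊0.04880/0.00833333⌋ = 5; lat ⌊0.02271/0.00416667⌋ = 5.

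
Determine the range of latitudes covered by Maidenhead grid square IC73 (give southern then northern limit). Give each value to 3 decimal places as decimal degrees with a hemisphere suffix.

67.000° S, 66.000° S

Field I=8, C=2: +8·20° lon, +2·10° lat → SW at lon -20°, lat -70°.
Square 7, 3: +7·2° lon, +3·1° lat → SW at lon -6°, lat -67°.
Cell spans 2° lon × 1° lat.
south 67.000° S, north 66.000° S.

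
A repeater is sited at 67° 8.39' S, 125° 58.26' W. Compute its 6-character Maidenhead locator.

Offset from 180°W / 90°S: lon 54.0290°, lat 22.8602°.
Field: lon ⌊54.0290/20⌋ = 2 → C; lat ⌊22.8602/10⌋ = 2 → C.
Square: lon ⌊14.0290/2⌋ = 7; lat ⌊2.8602/1⌋ = 2.
Subsquare: lon ⌊0.0290/0.0833333⌋ = 0 → a; lat ⌊0.8602/0.0416667⌋ = 20 → u.

CC72au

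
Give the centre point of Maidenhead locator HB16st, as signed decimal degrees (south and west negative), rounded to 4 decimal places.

-73.1875, -36.4583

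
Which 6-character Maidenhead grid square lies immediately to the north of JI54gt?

Latitude subsquare t = 19; +1 → 20 = u.
The longitude characters are unchanged.

JI54gu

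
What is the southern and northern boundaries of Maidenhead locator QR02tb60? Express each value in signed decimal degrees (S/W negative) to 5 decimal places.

Field Q=16, R=17: +16·20° lon, +17·10° lat → SW at lon 140°, lat 80°.
Square 0, 2: +0·2° lon, +2·1° lat → SW at lon 140°, lat 82°.
Subsquare t=19, b=1: +19·0.0833333° lon, +1·0.0416667° lat → SW at lon 141.583°, lat 82.0417°.
Extended square 6, 0: +6·0.00833333° lon, +0·0.00416667° lat → SW at lon 141.633°, lat 82.0417°.
Cell spans 0.00833333° lon × 0.00416667° lat.
south 82.04167, north 82.04583.

82.04167, 82.04583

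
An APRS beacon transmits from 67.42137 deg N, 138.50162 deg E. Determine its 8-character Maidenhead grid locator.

PP97gk01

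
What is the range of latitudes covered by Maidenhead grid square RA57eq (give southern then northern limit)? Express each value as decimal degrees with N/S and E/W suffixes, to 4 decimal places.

Field R=17, A=0: +17·20° lon, +0·10° lat → SW at lon 160°, lat -90°.
Square 5, 7: +5·2° lon, +7·1° lat → SW at lon 170°, lat -83°.
Subsquare e=4, q=16: +4·0.0833333° lon, +16·0.0416667° lat → SW at lon 170.333°, lat -82.3333°.
Cell spans 0.0833333° lon × 0.0416667° lat.
south 82.3333° S, north 82.2917° S.

82.3333° S, 82.2917° S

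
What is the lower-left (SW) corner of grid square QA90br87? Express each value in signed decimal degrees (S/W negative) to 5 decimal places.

-89.26250, 158.15000

Field Q=16, A=0: +16·20° lon, +0·10° lat → SW at lon 140°, lat -90°.
Square 9, 0: +9·2° lon, +0·1° lat → SW at lon 158°, lat -90°.
Subsquare b=1, r=17: +1·0.0833333° lon, +17·0.0416667° lat → SW at lon 158.083°, lat -89.2917°.
Extended square 8, 7: +8·0.00833333° lon, +7·0.00416667° lat → SW at lon 158.15°, lat -89.2625°.
latitude -89.26250, longitude 158.15000.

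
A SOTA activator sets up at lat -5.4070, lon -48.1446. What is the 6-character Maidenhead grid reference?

GI54wo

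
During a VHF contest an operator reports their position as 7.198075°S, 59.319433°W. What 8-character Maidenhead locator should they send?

Offset from 180°W / 90°S: lon 120.68057°, lat 82.80192°.
Field: lon ⌊120.68057/20⌋ = 6 → G; lat ⌊82.80192/10⌋ = 8 → I.
Square: lon ⌊0.68057/2⌋ = 0; lat ⌊2.80192/1⌋ = 2.
Subsquare: lon ⌊0.68057/0.0833333⌋ = 8 → i; lat ⌊0.80192/0.0416667⌋ = 19 → t.
Extended square: lon ⌊0.01390/0.00833333⌋ = 1; lat ⌊0.01026/0.00416667⌋ = 2.

GI02it12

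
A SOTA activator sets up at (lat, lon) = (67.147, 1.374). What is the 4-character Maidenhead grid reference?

Add 180° to longitude and 90° to latitude: 181.37, 157.15.
Field (20°×10°, letters A–R): 181.37/20 → 9 → J, 157.15/10 → 15 → P; chars JP.
Square (2°×1°, digits 0–9): 1.37/2 → 0, 7.15/1 → 7; chars 07.

JP07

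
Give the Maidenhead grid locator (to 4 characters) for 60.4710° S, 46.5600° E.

LC39

Add 180° to longitude and 90° to latitude: 226.56, 29.53.
Field (20°×10°, letters A–R): 226.56/20 → 11 → L, 29.53/10 → 2 → C; chars LC.
Square (2°×1°, digits 0–9): 6.56/2 → 3, 9.53/1 → 9; chars 39.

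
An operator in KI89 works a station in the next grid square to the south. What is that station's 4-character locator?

Latitude square 9; −1 → 8.
The longitude characters are unchanged.

KI88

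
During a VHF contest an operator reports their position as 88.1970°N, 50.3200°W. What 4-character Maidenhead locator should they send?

GR48

Shift to the Maidenhead origin (180°W, 90°S): lon 129.68, lat 178.20.
Field: 129.68/20 → 6 → G, 178.20/10 → 17 → R; chars GR.
Square: 9.68/2 → 4, 8.20/1 → 8; chars 48.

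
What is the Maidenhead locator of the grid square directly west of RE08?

QE98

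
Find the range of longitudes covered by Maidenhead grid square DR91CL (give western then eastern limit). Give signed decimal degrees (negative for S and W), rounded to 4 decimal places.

-101.8333, -101.7500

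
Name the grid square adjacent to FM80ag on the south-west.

FM70xf

Longitude subsquare a = 0; −1 → -1, wraps to 23 = x, carry into square.
Longitude square 8; −1 → 7.
Latitude subsquare g = 6; −1 → 5 = f.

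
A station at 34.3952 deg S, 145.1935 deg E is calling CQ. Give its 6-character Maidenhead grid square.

Shift to the Maidenhead origin (180°W, 90°S): lon 325.1935, lat 55.6048.
Field: 325.1935/20 → 16 → Q, 55.6048/10 → 5 → F; chars QF.
Square: 5.1935/2 → 2, 5.6048/1 → 5; chars 25.
Subsquare: 1.1935/0.0833333 → 14 → o, 0.6048/0.0416667 → 14 → o; chars oo.

QF25oo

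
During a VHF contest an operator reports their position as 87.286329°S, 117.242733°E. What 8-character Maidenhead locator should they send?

OA82or91

Offset from 180°W / 90°S: lon 297.24273°, lat 2.71367°.
Field: 297.24273/20 → 14 → O, 2.71367/10 → 0 → A; chars OA.
Square: 17.24273/2 → 8, 2.71367/1 → 2; chars 82.
Subsquare: 1.24273/0.0833333 → 14 → o, 0.71367/0.0416667 → 17 → r; chars or.
Extended square: 0.07607/0.00833333 → 9, 0.00534/0.00416667 → 1; chars 91.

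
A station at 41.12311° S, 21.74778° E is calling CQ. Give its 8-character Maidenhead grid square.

KE08uv90

Shift to the Maidenhead origin (180°W, 90°S): lon 201.74778, lat 48.87689.
Field: 201.74778/20 → 10 → K, 48.87689/10 → 4 → E; chars KE.
Square: 1.74778/2 → 0, 8.87689/1 → 8; chars 08.
Subsquare: 1.74778/0.0833333 → 20 → u, 0.87689/0.0416667 → 21 → v; chars uv.
Extended square: 0.08111/0.00833333 → 9, 0.00189/0.00416667 → 0; chars 90.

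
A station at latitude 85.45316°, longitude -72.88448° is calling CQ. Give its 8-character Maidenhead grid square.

FR35nk38

Offset from 180°W / 90°S: lon 107.11552°, lat 175.45316°.
Field: lon ⌊107.11552/20⌋ = 5 → F; lat ⌊175.45316/10⌋ = 17 → R.
Square: lon ⌊7.11552/2⌋ = 3; lat ⌊5.45316/1⌋ = 5.
Subsquare: lon ⌊1.11552/0.0833333⌋ = 13 → n; lat ⌊0.45316/0.0416667⌋ = 10 → k.
Extended square: lon ⌊0.03219/0.00833333⌋ = 3; lat ⌊0.03649/0.00416667⌋ = 8.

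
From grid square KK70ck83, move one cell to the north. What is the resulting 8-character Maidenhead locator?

KK70ck84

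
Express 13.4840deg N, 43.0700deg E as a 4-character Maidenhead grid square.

Shift to the Maidenhead origin (180°W, 90°S): lon 223.07, lat 103.48.
Field: lon ⌊223.07/20⌋ = 11 → L; lat ⌊103.48/10⌋ = 10 → K.
Square: lon ⌊3.07/2⌋ = 1; lat ⌊3.48/1⌋ = 3.

LK13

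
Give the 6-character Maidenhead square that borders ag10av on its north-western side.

Longitude subsquare a = 0; −1 → -1, wraps to 23 = x, carry into square.
Longitude square 1; −1 → 0.
Latitude subsquare v = 21; +1 → 22 = w.

AG00xw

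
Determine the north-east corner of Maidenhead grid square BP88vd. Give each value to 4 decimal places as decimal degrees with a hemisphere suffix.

Field B=1, P=15: +1·20° lon, +15·10° lat → SW at lon -160°, lat 60°.
Square 8, 8: +8·2° lon, +8·1° lat → SW at lon -144°, lat 68°.
Subsquare v=21, d=3: +21·0.0833333° lon, +3·0.0416667° lat → SW at lon -142.25°, lat 68.125°.
Cell spans 0.0833333° lon × 0.0416667° lat. NE corner is SW corner plus one full cell.
latitude 68.1667° N, longitude 142.1667° W.

68.1667° N, 142.1667° W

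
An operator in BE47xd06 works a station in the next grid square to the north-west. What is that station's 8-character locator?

BE47wd97

Longitude extended square 0; −1 → -1, wraps to 9, carry into subsquare.
Longitude subsquare x = 23; −1 → 22 = w.
Latitude extended square 6; +1 → 7.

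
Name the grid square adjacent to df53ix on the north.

DF54ia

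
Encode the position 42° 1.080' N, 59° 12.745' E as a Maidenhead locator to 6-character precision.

Offset from 180°W / 90°S: lon 239.2124°, lat 132.0180°.
Field (20°×10°, letters A–R): 239.2124/20 → 11 → L, 132.0180/10 → 13 → N; chars LN.
Square (2°×1°, digits 0–9): 19.2124/2 → 9, 2.0180/1 → 2; chars 92.
Subsquare (5′×2.5′, letters a–x): 1.2124/0.0833333 → 14 → o, 0.0180/0.0416667 → 0 → a; chars oa.

LN92oa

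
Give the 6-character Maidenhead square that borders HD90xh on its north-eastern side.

ID00ai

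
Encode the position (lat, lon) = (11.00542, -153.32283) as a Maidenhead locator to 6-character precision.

BK31ia

Shift to the Maidenhead origin (180°W, 90°S): lon 26.6772, lat 101.0054.
Field: 26.6772/20 → 1 → B, 101.0054/10 → 10 → K; chars BK.
Square: 6.6772/2 → 3, 1.0054/1 → 1; chars 31.
Subsquare: 0.6772/0.0833333 → 8 → i, 0.0054/0.0416667 → 0 → a; chars ia.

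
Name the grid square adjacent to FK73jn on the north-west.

Longitude subsquare j = 9; −1 → 8 = i.
Latitude subsquare n = 13; +1 → 14 = o.

FK73io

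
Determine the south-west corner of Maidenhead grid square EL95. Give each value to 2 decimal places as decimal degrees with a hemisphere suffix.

Field E=4, L=11: +4·20° lon, +11·10° lat → SW at lon -100°, lat 20°.
Square 9, 5: +9·2° lon, +5·1° lat → SW at lon -82°, lat 25°.
latitude 25.00° N, longitude 82.00° W.

25.00° N, 82.00° W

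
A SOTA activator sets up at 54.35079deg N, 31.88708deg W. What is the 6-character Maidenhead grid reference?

HO44bi

Add 180° to longitude and 90° to latitude: 148.1129, 144.3508.
Field: lon ⌊148.1129/20⌋ = 7 → H; lat ⌊144.3508/10⌋ = 14 → O.
Square: lon ⌊8.1129/2⌋ = 4; lat ⌊4.3508/1⌋ = 4.
Subsquare: lon ⌊0.1129/0.0833333⌋ = 1 → b; lat ⌊0.3508/0.0416667⌋ = 8 → i.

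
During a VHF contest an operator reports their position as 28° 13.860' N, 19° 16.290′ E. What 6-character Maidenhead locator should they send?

JL98pf

Offset from 180°W / 90°S: lon 199.2715°, lat 118.2310°.
Field (20°×10°, letters A–R): 199.2715/20 → 9 → J, 118.2310/10 → 11 → L; chars JL.
Square (2°×1°, digits 0–9): 19.2715/2 → 9, 8.2310/1 → 8; chars 98.
Subsquare (5′×2.5′, letters a–x): 1.2715/0.0833333 → 15 → p, 0.2310/0.0416667 → 5 → f; chars pf.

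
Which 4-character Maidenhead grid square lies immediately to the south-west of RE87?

RE76

Longitude square 8; −1 → 7.
Latitude square 7; −1 → 6.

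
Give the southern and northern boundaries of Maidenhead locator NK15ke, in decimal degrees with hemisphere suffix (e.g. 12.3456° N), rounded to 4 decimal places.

Field N=13, K=10: +13·20° lon, +10·10° lat → SW at lon 80°, lat 10°.
Square 1, 5: +1·2° lon, +5·1° lat → SW at lon 82°, lat 15°.
Subsquare k=10, e=4: +10·0.0833333° lon, +4·0.0416667° lat → SW at lon 82.8333°, lat 15.1667°.
Cell spans 0.0833333° lon × 0.0416667° lat.
south 15.1667° N, north 15.2083° N.

15.1667° N, 15.2083° N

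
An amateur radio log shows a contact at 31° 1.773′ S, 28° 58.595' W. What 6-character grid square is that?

HF58mx

Add 180° to longitude and 90° to latitude: 151.0234, 58.9704.
Field: lon ⌊151.0234/20⌋ = 7 → H; lat ⌊58.9704/10⌋ = 5 → F.
Square: lon ⌊11.0234/2⌋ = 5; lat ⌊8.9704/1⌋ = 8.
Subsquare: lon ⌊1.0234/0.0833333⌋ = 12 → m; lat ⌊0.9704/0.0416667⌋ = 23 → x.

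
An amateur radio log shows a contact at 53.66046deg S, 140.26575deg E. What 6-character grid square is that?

QD06di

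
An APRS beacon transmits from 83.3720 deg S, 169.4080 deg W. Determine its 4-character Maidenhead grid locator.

Shift to the Maidenhead origin (180°W, 90°S): lon 10.59, lat 6.63.
Field (20°×10°, letters A–R): lon ⌊10.59/20⌋ = 0 → A; lat ⌊6.63/10⌋ = 0 → A.
Square (2°×1°, digits 0–9): lon ⌊10.59/2⌋ = 5; lat ⌊6.63/1⌋ = 6.

AA56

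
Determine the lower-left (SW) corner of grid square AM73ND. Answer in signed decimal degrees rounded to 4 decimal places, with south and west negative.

33.1250, -164.9167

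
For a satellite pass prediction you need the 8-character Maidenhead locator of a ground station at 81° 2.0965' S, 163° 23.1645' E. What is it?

Shift to the Maidenhead origin (180°W, 90°S): lon 343.38608, lat 8.96506.
Field: lon ⌊343.38608/20⌋ = 17 → R; lat ⌊8.96506/10⌋ = 0 → A.
Square: lon ⌊3.38608/2⌋ = 1; lat ⌊8.96506/1⌋ = 8.
Subsquare: lon ⌊1.38608/0.0833333⌋ = 16 → q; lat ⌊0.96506/0.0416667⌋ = 23 → x.
Extended square: lon ⌊0.05274/0.00833333⌋ = 6; lat ⌊0.00672/0.00416667⌋ = 1.

RA18qx61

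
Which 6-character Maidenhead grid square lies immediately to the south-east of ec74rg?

EC74sf

Longitude subsquare r = 17; +1 → 18 = s.
Latitude subsquare g = 6; −1 → 5 = f.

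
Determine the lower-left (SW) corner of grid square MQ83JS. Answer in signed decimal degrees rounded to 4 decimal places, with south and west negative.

Field M=12, Q=16: +12·20° lon, +16·10° lat → SW at lon 60°, lat 70°.
Square 8, 3: +8·2° lon, +3·1° lat → SW at lon 76°, lat 73°.
Subsquare j=9, s=18: +9·0.0833333° lon, +18·0.0416667° lat → SW at lon 76.75°, lat 73.75°.
latitude 73.7500, longitude 76.7500.

73.7500, 76.7500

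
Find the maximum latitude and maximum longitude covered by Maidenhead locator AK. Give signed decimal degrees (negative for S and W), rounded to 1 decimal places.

20.0, -160.0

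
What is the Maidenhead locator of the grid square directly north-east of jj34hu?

Longitude subsquare h = 7; +1 → 8 = i.
Latitude subsquare u = 20; +1 → 21 = v.

JJ34iv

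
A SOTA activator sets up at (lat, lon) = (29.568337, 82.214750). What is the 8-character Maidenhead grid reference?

NL19cn56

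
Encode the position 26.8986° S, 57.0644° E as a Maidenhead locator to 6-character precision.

LG83mc

Shift to the Maidenhead origin (180°W, 90°S): lon 237.0644, lat 63.1014.
Field (20°×10°, letters A–R): 237.0644/20 → 11 → L, 63.1014/10 → 6 → G; chars LG.
Square (2°×1°, digits 0–9): 17.0644/2 → 8, 3.1014/1 → 3; chars 83.
Subsquare (5′×2.5′, letters a–x): 1.0644/0.0833333 → 12 → m, 0.1014/0.0416667 → 2 → c; chars mc.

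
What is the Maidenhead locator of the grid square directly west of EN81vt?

EN81ut

Longitude subsquare v = 21; −1 → 20 = u.
The latitude characters are unchanged.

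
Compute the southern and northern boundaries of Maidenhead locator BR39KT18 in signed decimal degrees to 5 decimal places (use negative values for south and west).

89.82500, 89.82917

Field B=1, R=17: +1·20° lon, +17·10° lat → SW at lon -160°, lat 80°.
Square 3, 9: +3·2° lon, +9·1° lat → SW at lon -154°, lat 89°.
Subsquare k=10, t=19: +10·0.0833333° lon, +19·0.0416667° lat → SW at lon -153.167°, lat 89.7917°.
Extended square 1, 8: +1·0.00833333° lon, +8·0.00416667° lat → SW at lon -153.158°, lat 89.825°.
Cell spans 0.00833333° lon × 0.00416667° lat.
south 89.82500, north 89.82917.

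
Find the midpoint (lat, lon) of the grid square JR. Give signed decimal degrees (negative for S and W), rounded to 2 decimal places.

Field J=9, R=17: +9·20° lon, +17·10° lat → SW at lon 0°, lat 80°.
Cell spans 20° lon × 10° lat. Centre is SW corner plus half of each.
latitude 85.00, longitude 10.00.

85.00, 10.00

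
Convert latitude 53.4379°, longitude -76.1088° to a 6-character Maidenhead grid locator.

Offset from 180°W / 90°S: lon 103.8912°, lat 143.4379°.
Field: 103.8912/20 → 5 → F, 143.4379/10 → 14 → O; chars FO.
Square: 3.8912/2 → 1, 3.4379/1 → 3; chars 13.
Subsquare: 1.8912/0.0833333 → 22 → w, 0.4379/0.0416667 → 10 → k; chars wk.

FO13wk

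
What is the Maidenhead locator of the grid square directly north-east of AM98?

BM09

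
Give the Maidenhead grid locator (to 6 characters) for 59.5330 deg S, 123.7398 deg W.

CD80dl

Add 180° to longitude and 90° to latitude: 56.2602, 30.4670.
Field: 56.2602/20 → 2 → C, 30.4670/10 → 3 → D; chars CD.
Square: 16.2602/2 → 8, 0.4670/1 → 0; chars 80.
Subsquare: 0.2602/0.0833333 → 3 → d, 0.4670/0.0416667 → 11 → l; chars dl.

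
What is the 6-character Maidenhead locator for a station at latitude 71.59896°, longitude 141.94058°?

Add 180° to longitude and 90° to latitude: 321.9406, 161.5990.
Field: lon ⌊321.9406/20⌋ = 16 → Q; lat ⌊161.5990/10⌋ = 16 → Q.
Square: lon ⌊1.9406/2⌋ = 0; lat ⌊1.5990/1⌋ = 1.
Subsquare: lon ⌊1.9406/0.0833333⌋ = 23 → x; lat ⌊0.5990/0.0416667⌋ = 14 → o.

QQ01xo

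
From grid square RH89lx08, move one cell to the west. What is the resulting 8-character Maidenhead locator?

RH89kx98

Longitude extended square 0; −1 → -1, wraps to 9, carry into subsquare.
Longitude subsquare l = 11; −1 → 10 = k.
The latitude characters are unchanged.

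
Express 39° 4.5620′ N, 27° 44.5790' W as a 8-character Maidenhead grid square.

HM69db08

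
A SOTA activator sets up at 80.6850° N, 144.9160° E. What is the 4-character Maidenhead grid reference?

Add 180° to longitude and 90° to latitude: 324.92, 170.69.
Field: lon ⌊324.92/20⌋ = 16 → Q; lat ⌊170.69/10⌋ = 17 → R.
Square: lon ⌊4.92/2⌋ = 2; lat ⌊0.69/1⌋ = 0.

QR20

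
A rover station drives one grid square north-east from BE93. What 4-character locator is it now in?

Longitude square 9; +1 → 10, wraps to 0, carry into field.
Longitude field B = 1; +1 → 2 = C.
Latitude square 3; +1 → 4.

CE04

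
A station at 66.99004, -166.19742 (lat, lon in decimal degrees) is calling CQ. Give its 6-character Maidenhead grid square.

Offset from 180°W / 90°S: lon 13.8026°, lat 156.9900°.
Field (20°×10°, letters A–R): 13.8026/20 → 0 → A, 156.9900/10 → 15 → P; chars AP.
Square (2°×1°, digits 0–9): 13.8026/2 → 6, 6.9900/1 → 6; chars 66.
Subsquare (5′×2.5′, letters a–x): 1.8026/0.0833333 → 21 → v, 0.9900/0.0416667 → 23 → x; chars vx.

AP66vx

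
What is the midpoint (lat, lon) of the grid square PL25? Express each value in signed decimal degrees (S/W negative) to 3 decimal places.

25.500, 125.000

Field P=15, L=11: +15·20° lon, +11·10° lat → SW at lon 120°, lat 20°.
Square 2, 5: +2·2° lon, +5·1° lat → SW at lon 124°, lat 25°.
Cell spans 2° lon × 1° lat. Centre is SW corner plus half of each.
latitude 25.500, longitude 125.000.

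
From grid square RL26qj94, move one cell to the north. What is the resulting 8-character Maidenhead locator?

RL26qj95

Latitude extended square 4; +1 → 5.
The longitude characters are unchanged.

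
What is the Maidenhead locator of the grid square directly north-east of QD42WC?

Longitude subsquare w = 22; +1 → 23 = x.
Latitude subsquare c = 2; +1 → 3 = d.

QD42xd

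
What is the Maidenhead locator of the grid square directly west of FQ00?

Longitude square 0; −1 → -1, wraps to 9, carry into field.
Longitude field F = 5; −1 → 4 = E.
The latitude characters are unchanged.

EQ90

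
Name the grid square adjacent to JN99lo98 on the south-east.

Longitude extended square 9; +1 → 10, wraps to 0, carry into subsquare.
Longitude subsquare l = 11; +1 → 12 = m.
Latitude extended square 8; −1 → 7.

JN99mo07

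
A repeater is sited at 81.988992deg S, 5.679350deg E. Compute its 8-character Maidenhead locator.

Shift to the Maidenhead origin (180°W, 90°S): lon 185.67935, lat 8.01101.
Field: 185.67935/20 → 9 → J, 8.01101/10 → 0 → A; chars JA.
Square: 5.67935/2 → 2, 8.01101/1 → 8; chars 28.
Subsquare: 1.67935/0.0833333 → 20 → u, 0.01101/0.0416667 → 0 → a; chars ua.
Extended square: 0.01268/0.00833333 → 1, 0.01101/0.00416667 → 2; chars 12.

JA28ua12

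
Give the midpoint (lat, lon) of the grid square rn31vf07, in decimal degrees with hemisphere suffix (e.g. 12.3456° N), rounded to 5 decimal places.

Field R=17, N=13: +17·20° lon, +13·10° lat → SW at lon 160°, lat 40°.
Square 3, 1: +3·2° lon, +1·1° lat → SW at lon 166°, lat 41°.
Subsquare v=21, f=5: +21·0.0833333° lon, +5·0.0416667° lat → SW at lon 167.75°, lat 41.2083°.
Extended square 0, 7: +0·0.00833333° lon, +7·0.00416667° lat → SW at lon 167.75°, lat 41.2375°.
Cell spans 0.00833333° lon × 0.00416667° lat. Centre is SW corner plus half of each.
latitude 41.23958° N, longitude 167.75417° E.

41.23958° N, 167.75417° E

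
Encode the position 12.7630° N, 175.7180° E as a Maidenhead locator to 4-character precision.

RK72

Shift to the Maidenhead origin (180°W, 90°S): lon 355.72, lat 102.76.
Field: lon ⌊355.72/20⌋ = 17 → R; lat ⌊102.76/10⌋ = 10 → K.
Square: lon ⌊15.72/2⌋ = 7; lat ⌊2.76/1⌋ = 2.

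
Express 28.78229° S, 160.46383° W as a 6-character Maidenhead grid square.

Shift to the Maidenhead origin (180°W, 90°S): lon 19.5362, lat 61.2177.
Field: 19.5362/20 → 0 → A, 61.2177/10 → 6 → G; chars AG.
Square: 19.5362/2 → 9, 1.2177/1 → 1; chars 91.
Subsquare: 1.5362/0.0833333 → 18 → s, 0.2177/0.0416667 → 5 → f; chars sf.

AG91sf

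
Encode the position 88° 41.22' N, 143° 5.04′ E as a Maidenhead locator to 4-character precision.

Add 180° to longitude and 90° to latitude: 323.08, 178.69.
Field: 323.08/20 → 16 → Q, 178.69/10 → 17 → R; chars QR.
Square: 3.08/2 → 1, 8.69/1 → 8; chars 18.

QR18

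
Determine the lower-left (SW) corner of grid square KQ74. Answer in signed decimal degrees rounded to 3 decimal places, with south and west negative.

74.000, 34.000

Field K=10, Q=16: +10·20° lon, +16·10° lat → SW at lon 20°, lat 70°.
Square 7, 4: +7·2° lon, +4·1° lat → SW at lon 34°, lat 74°.
latitude 74.000, longitude 34.000.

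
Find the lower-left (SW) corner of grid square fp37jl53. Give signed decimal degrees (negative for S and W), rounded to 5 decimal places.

67.47083, -73.20833

Field F=5, P=15: +5·20° lon, +15·10° lat → SW at lon -80°, lat 60°.
Square 3, 7: +3·2° lon, +7·1° lat → SW at lon -74°, lat 67°.
Subsquare j=9, l=11: +9·0.0833333° lon, +11·0.0416667° lat → SW at lon -73.25°, lat 67.4583°.
Extended square 5, 3: +5·0.00833333° lon, +3·0.00416667° lat → SW at lon -73.2083°, lat 67.4708°.
latitude 67.47083, longitude -73.20833.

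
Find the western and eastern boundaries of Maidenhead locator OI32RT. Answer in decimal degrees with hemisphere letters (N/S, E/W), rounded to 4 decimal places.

107.4167° E, 107.5000° E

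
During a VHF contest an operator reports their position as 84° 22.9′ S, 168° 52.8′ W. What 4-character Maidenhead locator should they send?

AA55

Add 180° to longitude and 90° to latitude: 11.12, 5.62.
Field: 11.12/20 → 0 → A, 5.62/10 → 0 → A; chars AA.
Square: 11.12/2 → 5, 5.62/1 → 5; chars 55.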